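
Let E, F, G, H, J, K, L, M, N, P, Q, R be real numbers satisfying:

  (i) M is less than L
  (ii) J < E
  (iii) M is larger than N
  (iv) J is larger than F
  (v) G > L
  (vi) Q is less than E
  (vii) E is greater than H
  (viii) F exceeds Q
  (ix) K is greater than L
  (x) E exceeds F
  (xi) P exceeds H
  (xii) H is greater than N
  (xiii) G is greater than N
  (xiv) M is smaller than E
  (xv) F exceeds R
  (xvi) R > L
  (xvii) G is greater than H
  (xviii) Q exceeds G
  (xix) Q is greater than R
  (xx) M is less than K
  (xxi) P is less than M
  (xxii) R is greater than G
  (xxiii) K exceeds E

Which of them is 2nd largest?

E

Chaining the given pairs: N < H < P < M < L < G < R < Q < F < J < E < K.
Counting 2 from the largest end gives E.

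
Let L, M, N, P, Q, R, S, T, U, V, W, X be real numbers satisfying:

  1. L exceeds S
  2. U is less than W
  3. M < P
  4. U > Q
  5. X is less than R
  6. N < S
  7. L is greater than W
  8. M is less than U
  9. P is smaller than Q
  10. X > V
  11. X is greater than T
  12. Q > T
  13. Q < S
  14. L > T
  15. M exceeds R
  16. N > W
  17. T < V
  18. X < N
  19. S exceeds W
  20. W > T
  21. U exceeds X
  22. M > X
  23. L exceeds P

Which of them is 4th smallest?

R

The consecutive relations fix a unique order: T < V < X < R < M < P < Q < U < W < N < S < L.
Counting 4 from the smallest end gives R.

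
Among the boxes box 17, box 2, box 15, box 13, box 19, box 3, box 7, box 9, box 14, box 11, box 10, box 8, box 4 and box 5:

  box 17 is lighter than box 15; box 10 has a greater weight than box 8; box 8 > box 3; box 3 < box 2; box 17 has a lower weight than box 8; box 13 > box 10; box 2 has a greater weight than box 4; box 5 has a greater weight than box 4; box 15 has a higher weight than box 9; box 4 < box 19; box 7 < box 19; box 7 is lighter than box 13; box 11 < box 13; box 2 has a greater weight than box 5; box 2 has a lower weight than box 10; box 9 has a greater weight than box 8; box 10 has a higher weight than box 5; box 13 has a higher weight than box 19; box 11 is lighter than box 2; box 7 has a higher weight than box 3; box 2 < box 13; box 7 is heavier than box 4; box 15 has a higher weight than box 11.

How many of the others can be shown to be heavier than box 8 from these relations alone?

4

From box 8 the given relations immediately reach box 9, box 10.
From those, box 15, box 13 — 4 in total.
Nothing else is reachable above box 8; 4 in all.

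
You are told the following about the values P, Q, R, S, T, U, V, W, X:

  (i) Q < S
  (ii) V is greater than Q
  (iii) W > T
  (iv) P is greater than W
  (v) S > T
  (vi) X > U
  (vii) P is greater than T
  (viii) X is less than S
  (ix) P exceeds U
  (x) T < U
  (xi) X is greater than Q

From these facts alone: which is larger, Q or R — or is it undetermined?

undetermined

Following every chain through Q: above Q we get V, X, S.
R is not reached, and no chain runs the other way from R to Q.
So the given relations leave the order of Q and R undetermined.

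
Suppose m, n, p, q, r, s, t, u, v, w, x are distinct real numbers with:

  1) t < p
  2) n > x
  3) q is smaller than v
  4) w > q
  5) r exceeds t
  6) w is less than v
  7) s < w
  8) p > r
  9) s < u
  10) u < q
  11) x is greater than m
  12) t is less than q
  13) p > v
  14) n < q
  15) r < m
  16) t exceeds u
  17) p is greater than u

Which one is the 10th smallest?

v

Chaining the given pairs: s < u < t < r < m < x < n < q < w < v < p.
Counting 10 from the smallest end gives v.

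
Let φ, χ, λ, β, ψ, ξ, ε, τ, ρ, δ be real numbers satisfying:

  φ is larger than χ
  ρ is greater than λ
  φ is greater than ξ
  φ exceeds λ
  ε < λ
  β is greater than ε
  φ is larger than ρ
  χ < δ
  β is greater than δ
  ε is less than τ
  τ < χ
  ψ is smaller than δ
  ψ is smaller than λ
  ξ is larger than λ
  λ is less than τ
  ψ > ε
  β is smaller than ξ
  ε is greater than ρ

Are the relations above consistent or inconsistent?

inconsistent

We have λ < ρ stated directly, yet also ρ < ε < ψ < λ by chaining the others — so ρ < λ. Contradiction.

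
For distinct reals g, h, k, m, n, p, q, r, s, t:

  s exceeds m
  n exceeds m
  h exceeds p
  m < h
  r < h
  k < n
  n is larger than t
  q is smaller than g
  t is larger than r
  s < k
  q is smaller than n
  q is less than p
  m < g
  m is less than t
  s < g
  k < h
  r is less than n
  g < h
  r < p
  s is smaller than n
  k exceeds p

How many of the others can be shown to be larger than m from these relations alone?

6

From m the given relations immediately reach s, t, g, n, h.
From those, k — 6 in total.
No other element is forced above m by the given relations, so the count is 6.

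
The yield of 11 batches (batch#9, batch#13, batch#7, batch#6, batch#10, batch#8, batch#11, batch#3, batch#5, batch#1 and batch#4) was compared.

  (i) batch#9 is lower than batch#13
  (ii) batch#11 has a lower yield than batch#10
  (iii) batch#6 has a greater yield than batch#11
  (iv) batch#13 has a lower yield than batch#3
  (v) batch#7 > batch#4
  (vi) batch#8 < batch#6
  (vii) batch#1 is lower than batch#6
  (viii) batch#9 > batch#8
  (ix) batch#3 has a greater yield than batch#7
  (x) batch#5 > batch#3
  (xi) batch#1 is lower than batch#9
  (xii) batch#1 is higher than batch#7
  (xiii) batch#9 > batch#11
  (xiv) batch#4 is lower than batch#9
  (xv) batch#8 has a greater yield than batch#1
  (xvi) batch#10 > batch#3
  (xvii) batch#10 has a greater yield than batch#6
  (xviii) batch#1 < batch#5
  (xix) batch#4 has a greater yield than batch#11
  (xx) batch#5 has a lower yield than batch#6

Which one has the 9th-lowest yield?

The consecutive relations fix a unique order: batch#11 < batch#4 < batch#7 < batch#1 < batch#8 < batch#9 < batch#13 < batch#3 < batch#5 < batch#6 < batch#10.
The 9th smallest is batch#5.

batch#5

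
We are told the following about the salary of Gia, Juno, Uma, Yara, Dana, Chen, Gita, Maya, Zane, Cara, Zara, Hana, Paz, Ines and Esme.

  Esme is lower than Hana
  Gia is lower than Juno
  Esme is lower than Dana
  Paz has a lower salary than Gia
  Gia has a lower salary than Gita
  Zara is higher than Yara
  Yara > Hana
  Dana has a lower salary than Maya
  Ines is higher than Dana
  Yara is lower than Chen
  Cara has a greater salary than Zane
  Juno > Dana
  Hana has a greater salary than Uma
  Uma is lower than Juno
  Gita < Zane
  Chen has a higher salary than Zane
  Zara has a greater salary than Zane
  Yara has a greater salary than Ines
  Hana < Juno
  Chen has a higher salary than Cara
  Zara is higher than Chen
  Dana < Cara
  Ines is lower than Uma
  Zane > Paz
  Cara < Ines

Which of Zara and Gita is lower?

Gita < Zane and Zane < Cara give Gita < Cara.
Then Cara < Ines extends the chain to Ines.
With Ines < Uma: Gita < Zane < Cara < Ines < Uma.
Then Uma < Hana extends the chain to Hana.
Then Hana < Yara extends the chain to Yara.
With Yara < Chen: Gita < Zane < Cara < Ines < Uma < Hana < Yara < Chen.
With Chen < Zara: Gita < Zane < Cara < Ines < Uma < Hana < Yara < Chen < Zara.
So Gita < Zara; Gita is the lower of the two.

Gita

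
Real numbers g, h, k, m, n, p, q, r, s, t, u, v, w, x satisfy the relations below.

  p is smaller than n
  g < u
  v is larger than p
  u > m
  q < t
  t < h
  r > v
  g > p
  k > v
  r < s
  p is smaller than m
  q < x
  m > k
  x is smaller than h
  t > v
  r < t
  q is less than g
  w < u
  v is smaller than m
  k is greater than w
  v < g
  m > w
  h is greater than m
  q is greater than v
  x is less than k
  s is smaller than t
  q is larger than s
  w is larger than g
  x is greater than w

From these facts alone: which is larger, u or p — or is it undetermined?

u

p < v and v < r give p < r.
Then r < s extends the chain to s.
With s < q: p < v < r < s < q.
With q < g: p < v < r < s < q < g.
With g < w: p < v < r < s < q < g < w.
With w < x: p < v < r < s < q < g < w < x.
Then x < k extends the chain to k.
Then k < m extends the chain to m.
Then m < u extends the chain to u.
So u is larger.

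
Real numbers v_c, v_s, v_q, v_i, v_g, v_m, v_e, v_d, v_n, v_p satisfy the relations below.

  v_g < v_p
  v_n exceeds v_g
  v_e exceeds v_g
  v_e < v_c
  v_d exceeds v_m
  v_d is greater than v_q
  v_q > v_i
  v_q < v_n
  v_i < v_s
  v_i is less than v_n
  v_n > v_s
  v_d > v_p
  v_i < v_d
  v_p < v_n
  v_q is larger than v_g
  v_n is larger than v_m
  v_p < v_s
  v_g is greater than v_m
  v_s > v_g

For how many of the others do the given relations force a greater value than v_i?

4

Directly above v_i: v_s, v_q, v_d, v_n.
No other element is forced above v_i by the given relations, so the count is 4.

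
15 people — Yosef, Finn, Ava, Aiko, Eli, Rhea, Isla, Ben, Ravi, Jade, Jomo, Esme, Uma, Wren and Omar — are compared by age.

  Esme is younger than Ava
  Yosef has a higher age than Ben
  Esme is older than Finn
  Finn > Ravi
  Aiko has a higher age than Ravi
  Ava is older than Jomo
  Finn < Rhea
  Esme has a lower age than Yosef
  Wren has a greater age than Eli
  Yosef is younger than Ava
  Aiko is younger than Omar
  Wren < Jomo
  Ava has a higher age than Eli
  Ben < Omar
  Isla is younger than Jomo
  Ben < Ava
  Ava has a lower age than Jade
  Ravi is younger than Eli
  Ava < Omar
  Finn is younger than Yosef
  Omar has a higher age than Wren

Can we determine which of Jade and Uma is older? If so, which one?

undetermined

Following every chain through Uma: nothing is chained to Uma.
Jade is not reached, and no chain runs the other way from Jade to Uma.
So the given relations leave the order of Uma and Jade undetermined.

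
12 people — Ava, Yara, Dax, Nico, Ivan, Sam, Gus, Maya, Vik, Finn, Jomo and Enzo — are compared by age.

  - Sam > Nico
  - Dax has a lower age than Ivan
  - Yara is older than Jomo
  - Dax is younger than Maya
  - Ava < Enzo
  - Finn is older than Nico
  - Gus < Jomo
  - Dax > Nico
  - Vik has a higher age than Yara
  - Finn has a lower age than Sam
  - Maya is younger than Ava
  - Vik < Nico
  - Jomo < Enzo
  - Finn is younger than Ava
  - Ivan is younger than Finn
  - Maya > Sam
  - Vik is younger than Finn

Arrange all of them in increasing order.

Gus < Jomo < Yara < Vik < Nico < Dax < Ivan < Finn < Sam < Maya < Ava < Enzo

Each adjacent pair is fixed by a given relation: Gus < Jomo; Jomo < Yara; Yara < Vik; Vik < Nico; Nico < Dax; Dax < Ivan; Ivan < Finn; Finn < Sam; Sam < Maya; Maya < Ava; Ava < Enzo. Chaining them end to end gives the full order.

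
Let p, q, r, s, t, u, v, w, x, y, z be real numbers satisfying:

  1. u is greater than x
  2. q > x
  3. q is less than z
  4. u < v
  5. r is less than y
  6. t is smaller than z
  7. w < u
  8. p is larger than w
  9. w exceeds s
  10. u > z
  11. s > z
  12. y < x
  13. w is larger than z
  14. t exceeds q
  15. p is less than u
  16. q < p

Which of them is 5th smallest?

Chaining the given pairs: r < y < x < q < t < z < s < w < p < u < v.
The 5th smallest is t.

t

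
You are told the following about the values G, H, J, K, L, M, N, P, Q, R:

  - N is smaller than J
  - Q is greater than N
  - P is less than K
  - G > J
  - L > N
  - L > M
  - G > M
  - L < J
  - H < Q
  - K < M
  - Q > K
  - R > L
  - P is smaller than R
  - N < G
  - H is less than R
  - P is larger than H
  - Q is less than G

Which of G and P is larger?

The relevant relations are P < K; K < M; M < L; L < J; J < G.
Chaining these gives P < K < M < L < J < G.
So P < G; G is the larger of the two.

G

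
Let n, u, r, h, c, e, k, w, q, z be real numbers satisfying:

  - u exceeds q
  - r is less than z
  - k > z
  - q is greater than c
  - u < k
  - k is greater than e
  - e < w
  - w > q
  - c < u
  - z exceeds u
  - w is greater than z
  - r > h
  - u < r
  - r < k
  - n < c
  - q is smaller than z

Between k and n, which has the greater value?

Following the relations from n: n < c < q < u < r < z < k.
So n < k; k is the larger of the two.

k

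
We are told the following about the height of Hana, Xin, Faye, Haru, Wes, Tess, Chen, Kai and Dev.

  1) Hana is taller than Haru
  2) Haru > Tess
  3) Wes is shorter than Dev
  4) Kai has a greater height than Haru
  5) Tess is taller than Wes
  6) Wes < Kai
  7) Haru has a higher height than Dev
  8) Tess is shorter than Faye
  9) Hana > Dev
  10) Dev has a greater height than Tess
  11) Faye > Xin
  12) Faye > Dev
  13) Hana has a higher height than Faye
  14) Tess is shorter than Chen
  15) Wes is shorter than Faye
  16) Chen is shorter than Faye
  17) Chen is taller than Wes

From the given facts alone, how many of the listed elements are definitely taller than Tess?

From Tess the given relations immediately reach Dev, Chen, Haru, Faye.
From those, Hana, Kai — 6 in total.
No other element is forced above Tess by the given relations, so the count is 6.

6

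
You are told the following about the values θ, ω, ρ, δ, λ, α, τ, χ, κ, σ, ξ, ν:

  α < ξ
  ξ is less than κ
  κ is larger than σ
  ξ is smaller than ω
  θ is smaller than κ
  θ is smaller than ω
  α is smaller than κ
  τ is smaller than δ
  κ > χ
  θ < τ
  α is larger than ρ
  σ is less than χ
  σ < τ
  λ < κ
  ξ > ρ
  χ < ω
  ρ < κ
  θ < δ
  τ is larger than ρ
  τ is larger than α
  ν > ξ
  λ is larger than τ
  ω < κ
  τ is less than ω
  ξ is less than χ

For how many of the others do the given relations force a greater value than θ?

The elements the relations force above θ are τ, ω, λ, δ, κ — no chain reaches any other.
That is 5.

5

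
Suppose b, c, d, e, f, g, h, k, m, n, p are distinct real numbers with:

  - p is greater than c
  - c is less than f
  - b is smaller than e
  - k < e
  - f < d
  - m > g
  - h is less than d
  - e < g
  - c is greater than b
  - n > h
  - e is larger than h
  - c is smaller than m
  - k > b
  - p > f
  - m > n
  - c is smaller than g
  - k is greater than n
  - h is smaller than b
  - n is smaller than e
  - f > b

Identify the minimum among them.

b is not least since h < b; c is not least since b < c; f is not least since b < f; n is not least since h < n; d is not least since h < d; p is not least since f < p; k is not least since n < k; e is not least since h < e; g is not least since e < g; m is not least since g < m.
Only h has nothing below it, so h is the minimum.

h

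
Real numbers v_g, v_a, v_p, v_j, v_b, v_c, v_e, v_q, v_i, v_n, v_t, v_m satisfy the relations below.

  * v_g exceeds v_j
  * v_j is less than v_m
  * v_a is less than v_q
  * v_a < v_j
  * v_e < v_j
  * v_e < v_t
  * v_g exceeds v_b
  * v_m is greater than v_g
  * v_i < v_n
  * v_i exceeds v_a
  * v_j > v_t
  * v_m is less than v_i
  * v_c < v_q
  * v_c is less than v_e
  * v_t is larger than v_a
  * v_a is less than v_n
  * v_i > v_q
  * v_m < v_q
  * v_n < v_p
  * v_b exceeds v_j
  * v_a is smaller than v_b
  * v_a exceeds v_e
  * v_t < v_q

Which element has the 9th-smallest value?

The consecutive relations fix a unique order: v_c < v_e < v_a < v_t < v_j < v_b < v_g < v_m < v_q < v_i < v_n < v_p.
The 9th smallest is v_q.

v_q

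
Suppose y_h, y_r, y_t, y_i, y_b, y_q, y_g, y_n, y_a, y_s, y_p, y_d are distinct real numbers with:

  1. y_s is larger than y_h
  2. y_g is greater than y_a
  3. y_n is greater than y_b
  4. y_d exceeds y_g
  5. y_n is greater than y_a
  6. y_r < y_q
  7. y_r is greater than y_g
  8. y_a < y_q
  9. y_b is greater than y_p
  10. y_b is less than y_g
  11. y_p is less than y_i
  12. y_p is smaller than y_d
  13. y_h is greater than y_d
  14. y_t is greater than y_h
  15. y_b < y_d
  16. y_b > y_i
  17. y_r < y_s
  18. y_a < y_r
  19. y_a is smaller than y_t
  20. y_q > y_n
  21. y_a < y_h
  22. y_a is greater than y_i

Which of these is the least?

y_p

Chaining upward from y_p: directly above it, y_i, y_b, y_d; then y_a, y_g, y_n, y_h; then y_r, y_q, y_t, y_s.
That covers every other element, and nothing is given below y_p, so y_p is the least.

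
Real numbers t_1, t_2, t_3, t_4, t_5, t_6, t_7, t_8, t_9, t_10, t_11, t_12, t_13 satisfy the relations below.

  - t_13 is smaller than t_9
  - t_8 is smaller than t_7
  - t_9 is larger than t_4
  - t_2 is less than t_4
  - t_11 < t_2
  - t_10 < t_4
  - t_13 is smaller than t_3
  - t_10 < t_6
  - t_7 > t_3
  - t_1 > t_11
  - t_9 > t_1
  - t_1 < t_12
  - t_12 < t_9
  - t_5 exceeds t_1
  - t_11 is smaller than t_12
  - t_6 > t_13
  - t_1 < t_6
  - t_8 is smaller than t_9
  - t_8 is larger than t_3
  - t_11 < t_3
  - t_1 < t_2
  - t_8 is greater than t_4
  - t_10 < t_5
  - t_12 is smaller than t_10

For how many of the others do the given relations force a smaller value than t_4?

Directly below t_4: t_2, t_10.
One step further: t_11, t_1, t_12 (5 so far).
Nothing else is reachable below t_4; 5 in all.

5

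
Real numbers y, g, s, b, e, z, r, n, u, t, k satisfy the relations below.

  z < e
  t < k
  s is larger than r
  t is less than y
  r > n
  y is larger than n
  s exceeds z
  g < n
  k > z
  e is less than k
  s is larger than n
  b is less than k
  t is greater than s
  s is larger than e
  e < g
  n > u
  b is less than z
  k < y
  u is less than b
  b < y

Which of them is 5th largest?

Chaining the given pairs: u < b < z < e < g < n < r < s < t < k < y.
The 5th largest is r.

r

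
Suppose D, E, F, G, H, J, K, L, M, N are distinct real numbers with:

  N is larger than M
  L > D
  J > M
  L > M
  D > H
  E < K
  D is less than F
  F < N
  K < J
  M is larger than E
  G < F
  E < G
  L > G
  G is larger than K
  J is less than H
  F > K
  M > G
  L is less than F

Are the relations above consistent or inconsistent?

consistent

The single ordering E < K < G < M < J < H < D < L < F < N satisfies every listed relation, so no contradiction arises.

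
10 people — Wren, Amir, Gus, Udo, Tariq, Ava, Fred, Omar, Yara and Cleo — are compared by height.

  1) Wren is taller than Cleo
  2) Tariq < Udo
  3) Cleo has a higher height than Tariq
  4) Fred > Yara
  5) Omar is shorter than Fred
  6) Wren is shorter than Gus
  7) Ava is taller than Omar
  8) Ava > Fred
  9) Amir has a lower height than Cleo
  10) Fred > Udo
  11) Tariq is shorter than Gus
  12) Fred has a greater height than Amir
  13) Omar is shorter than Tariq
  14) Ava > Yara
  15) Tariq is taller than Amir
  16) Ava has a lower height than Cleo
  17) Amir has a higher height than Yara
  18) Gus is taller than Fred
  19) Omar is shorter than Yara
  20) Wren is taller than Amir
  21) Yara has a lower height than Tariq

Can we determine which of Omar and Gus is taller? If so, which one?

The relevant relations are Omar < Yara; Yara < Amir; Amir < Tariq; Tariq < Udo; Udo < Fred; Fred < Ava; Ava < Cleo; Cleo < Wren; Wren < Gus.
Together: Omar < Yara < Amir < Tariq < Udo < Fred < Ava < Cleo < Wren < Gus.
So Gus is taller.

Gus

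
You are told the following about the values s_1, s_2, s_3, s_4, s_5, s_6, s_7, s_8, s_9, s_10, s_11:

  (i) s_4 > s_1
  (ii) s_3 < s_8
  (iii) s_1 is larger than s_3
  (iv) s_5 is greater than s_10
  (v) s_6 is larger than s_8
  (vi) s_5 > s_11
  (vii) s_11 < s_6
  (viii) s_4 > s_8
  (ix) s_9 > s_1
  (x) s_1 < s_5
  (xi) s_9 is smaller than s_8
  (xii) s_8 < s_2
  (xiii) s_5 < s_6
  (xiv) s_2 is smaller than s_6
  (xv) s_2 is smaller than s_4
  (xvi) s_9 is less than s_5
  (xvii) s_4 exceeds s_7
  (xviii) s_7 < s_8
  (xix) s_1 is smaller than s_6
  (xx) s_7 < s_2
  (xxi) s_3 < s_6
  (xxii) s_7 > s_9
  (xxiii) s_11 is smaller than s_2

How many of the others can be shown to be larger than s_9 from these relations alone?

6

Directly above s_9: s_7, s_8, s_5.
One step further: s_2, s_4, s_6 (6 so far).
Nothing else is reachable above s_9; 6 in all.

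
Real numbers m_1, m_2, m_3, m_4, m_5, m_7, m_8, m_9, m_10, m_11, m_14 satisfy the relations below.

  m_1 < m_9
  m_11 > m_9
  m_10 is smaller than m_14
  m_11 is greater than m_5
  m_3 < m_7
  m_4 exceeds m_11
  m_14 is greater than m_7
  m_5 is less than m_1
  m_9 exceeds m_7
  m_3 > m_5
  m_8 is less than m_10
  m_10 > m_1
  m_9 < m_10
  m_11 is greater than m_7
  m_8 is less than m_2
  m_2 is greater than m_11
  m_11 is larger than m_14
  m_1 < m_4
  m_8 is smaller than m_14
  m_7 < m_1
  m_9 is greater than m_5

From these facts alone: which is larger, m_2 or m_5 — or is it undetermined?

m_5 < m_3 < m_7 < m_1 < m_9 < m_10 < m_14 < m_11 < m_2, by transitivity through m_3, m_7, m_1, m_9, m_10, m_14, m_11.
So m_2 is larger.

m_2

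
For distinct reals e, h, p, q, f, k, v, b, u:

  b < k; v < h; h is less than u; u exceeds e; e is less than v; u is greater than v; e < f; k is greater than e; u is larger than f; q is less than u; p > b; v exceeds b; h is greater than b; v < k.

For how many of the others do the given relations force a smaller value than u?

From u the given relations immediately reach e, v, q, f, h.
From those, b — 6 in total.
No other element is forced below u by the given relations, so the count is 6.

6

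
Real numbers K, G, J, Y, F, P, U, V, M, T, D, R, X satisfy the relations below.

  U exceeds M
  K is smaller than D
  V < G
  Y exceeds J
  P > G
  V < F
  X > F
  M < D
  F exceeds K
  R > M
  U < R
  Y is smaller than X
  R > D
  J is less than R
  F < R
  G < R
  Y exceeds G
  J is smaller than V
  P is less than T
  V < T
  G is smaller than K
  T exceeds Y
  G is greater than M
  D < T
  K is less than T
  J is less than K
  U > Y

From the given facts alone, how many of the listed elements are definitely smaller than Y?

4

Directly below Y: J, G.
One step further: V, M (4 so far).
No other element is forced below Y by the given relations, so the count is 4.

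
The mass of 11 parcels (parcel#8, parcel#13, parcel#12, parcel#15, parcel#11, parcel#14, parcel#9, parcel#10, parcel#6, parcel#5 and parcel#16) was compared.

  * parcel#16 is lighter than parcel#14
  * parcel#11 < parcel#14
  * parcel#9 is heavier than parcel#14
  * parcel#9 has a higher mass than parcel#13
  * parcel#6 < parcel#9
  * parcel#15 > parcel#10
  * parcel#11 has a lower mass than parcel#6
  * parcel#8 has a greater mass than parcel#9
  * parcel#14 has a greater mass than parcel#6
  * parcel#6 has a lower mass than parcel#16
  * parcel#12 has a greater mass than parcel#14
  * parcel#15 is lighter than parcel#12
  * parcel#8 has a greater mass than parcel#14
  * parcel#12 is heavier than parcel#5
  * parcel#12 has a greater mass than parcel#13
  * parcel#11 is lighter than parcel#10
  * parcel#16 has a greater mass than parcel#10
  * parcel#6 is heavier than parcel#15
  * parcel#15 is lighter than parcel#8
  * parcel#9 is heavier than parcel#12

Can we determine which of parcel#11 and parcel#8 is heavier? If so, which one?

parcel#11 < parcel#10 and parcel#10 < parcel#15 give parcel#11 < parcel#15.
With parcel#15 < parcel#6: parcel#11 < parcel#10 < parcel#15 < parcel#6.
Then parcel#6 < parcel#16 extends the chain to parcel#16.
With parcel#16 < parcel#14: parcel#11 < parcel#10 < parcel#15 < parcel#6 < parcel#16 < parcel#14.
Then parcel#14 < parcel#12 extends the chain to parcel#12.
Then parcel#12 < parcel#9 extends the chain to parcel#9.
With parcel#9 < parcel#8: parcel#11 < parcel#10 < parcel#15 < parcel#6 < parcel#16 < parcel#14 < parcel#12 < parcel#9 < parcel#8.
So parcel#8 is heavier.

parcel#8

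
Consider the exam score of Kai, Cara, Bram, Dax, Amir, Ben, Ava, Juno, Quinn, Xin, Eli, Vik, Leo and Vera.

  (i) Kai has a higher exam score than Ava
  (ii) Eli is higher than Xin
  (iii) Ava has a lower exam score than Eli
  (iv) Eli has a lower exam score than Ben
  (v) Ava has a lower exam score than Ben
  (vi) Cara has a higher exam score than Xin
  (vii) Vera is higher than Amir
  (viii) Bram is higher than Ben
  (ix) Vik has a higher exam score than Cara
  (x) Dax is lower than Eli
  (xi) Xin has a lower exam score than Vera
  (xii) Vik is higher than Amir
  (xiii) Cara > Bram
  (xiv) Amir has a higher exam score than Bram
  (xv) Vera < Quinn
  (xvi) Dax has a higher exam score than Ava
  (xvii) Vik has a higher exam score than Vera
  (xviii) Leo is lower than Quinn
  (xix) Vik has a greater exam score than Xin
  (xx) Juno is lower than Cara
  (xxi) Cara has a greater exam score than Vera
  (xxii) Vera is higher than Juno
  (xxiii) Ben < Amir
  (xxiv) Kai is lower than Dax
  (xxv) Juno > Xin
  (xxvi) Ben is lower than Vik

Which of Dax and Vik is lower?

Dax < Eli and Eli < Ben give Dax < Ben.
Then Ben < Bram extends the chain to Bram.
Then Bram < Amir extends the chain to Amir.
Then Amir < Vera extends the chain to Vera.
Then Vera < Cara extends the chain to Cara.
Then Cara < Vik extends the chain to Vik.
So Dax < Vik; Dax is the lower of the two.

Dax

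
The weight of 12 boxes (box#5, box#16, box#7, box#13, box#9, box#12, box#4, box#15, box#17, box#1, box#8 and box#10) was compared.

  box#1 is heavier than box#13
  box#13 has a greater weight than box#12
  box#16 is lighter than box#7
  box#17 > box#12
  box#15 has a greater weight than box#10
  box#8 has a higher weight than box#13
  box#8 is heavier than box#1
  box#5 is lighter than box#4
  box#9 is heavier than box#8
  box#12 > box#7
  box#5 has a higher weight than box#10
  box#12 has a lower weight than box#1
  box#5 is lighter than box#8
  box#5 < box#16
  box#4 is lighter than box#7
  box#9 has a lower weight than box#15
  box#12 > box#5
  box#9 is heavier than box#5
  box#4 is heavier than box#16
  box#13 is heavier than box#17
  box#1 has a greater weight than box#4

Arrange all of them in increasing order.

Each adjacent pair is fixed by a given relation: box#10 < box#5; box#5 < box#16; box#16 < box#4; box#4 < box#7; box#7 < box#12; box#12 < box#17; box#17 < box#13; box#13 < box#1; box#1 < box#8; box#8 < box#9; box#9 < box#15. Chaining them end to end gives the full order.

box#10 < box#5 < box#16 < box#4 < box#7 < box#12 < box#17 < box#13 < box#1 < box#8 < box#9 < box#15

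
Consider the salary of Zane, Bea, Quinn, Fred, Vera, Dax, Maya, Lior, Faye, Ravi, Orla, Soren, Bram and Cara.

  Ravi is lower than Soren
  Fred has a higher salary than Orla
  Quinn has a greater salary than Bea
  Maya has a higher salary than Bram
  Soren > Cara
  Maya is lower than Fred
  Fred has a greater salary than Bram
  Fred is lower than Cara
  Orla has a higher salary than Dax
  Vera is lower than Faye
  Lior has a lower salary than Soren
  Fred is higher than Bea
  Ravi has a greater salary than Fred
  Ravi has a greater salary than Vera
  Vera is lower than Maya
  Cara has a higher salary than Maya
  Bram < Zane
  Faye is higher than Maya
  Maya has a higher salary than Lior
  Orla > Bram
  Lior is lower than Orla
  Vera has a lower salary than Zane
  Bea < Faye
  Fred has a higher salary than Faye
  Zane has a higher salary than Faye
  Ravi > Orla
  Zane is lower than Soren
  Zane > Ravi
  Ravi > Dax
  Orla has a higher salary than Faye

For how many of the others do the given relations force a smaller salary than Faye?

5

Directly below Faye: Vera, Bea, Maya.
One step further: Bram, Lior (5 so far).
Nothing else is reachable below Faye; 5 in all.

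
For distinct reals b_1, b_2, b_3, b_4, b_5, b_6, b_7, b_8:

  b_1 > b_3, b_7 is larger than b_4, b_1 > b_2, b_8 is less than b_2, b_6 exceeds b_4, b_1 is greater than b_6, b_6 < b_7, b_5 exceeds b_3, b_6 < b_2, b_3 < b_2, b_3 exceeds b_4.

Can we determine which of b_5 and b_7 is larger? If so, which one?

Following every chain through b_7: below b_7 we get b_4, b_6.
b_5 is not reached, and no chain runs the other way from b_5 to b_7.
So the given relations leave the order of b_7 and b_5 undetermined.

undetermined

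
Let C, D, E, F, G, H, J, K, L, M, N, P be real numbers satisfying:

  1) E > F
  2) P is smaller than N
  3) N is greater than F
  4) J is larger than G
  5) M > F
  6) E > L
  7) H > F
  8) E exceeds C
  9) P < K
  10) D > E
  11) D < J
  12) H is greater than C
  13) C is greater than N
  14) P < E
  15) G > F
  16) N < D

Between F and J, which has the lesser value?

Link the given pairs in sequence: F < N; N < C; C < E; E < D; D < J.
Together: F < N < C < E < D < J.
So F < J; F is the smaller of the two.

F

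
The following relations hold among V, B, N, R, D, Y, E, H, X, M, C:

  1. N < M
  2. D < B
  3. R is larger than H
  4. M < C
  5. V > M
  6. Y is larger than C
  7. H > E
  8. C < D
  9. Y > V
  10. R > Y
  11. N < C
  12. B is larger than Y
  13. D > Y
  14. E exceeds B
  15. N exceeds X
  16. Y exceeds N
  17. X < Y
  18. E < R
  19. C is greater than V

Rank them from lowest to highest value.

Each adjacent pair is fixed by a given relation: X < N; N < M; M < V; V < C; C < Y; Y < D; D < B; B < E; E < H; H < R. Chaining them end to end gives the full order.

X < N < M < V < C < Y < D < B < E < H < R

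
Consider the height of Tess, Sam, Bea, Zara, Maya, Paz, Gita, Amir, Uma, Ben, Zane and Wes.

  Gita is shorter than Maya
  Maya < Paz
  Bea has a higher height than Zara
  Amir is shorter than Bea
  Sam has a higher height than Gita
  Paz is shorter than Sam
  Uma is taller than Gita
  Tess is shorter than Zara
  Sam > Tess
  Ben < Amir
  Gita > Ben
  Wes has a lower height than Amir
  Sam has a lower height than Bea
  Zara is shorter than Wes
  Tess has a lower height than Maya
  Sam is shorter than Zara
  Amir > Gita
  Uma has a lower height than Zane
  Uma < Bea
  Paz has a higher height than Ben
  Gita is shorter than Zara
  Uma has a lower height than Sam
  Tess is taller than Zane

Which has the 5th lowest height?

Tess

Piecing the relations together gives one ordering: Ben < Gita < Uma < Zane < Tess < Maya < Paz < Sam < Zara < Wes < Amir < Bea.
Counting 5 from the smallest end gives Tess.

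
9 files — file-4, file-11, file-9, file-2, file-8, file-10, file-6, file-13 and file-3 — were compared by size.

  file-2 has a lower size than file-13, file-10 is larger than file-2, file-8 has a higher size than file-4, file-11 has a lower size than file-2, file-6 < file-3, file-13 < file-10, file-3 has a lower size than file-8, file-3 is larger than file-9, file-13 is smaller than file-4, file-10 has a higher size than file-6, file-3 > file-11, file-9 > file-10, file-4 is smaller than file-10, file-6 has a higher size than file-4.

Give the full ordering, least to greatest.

The consecutive links are each given: file-11 < file-2; file-2 < file-13; file-13 < file-4; file-4 < file-6; file-6 < file-10; file-10 < file-9; file-9 < file-3; file-3 < file-8.

file-11 < file-2 < file-13 < file-4 < file-6 < file-10 < file-9 < file-3 < file-8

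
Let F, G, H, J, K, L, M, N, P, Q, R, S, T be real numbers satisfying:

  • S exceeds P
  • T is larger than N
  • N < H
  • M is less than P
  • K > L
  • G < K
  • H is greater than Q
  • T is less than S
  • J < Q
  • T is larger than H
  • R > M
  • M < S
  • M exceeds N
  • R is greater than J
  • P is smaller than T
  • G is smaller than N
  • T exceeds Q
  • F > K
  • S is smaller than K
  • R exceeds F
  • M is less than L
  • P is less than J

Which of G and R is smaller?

G < N and N < M give G < M.
Then M < P extends the chain to P.
Then P < J extends the chain to J.
With J < Q: G < N < M < P < J < Q.
With Q < H: G < N < M < P < J < Q < H.
Then H < T extends the chain to T.
With T < S: G < N < M < P < J < Q < H < T < S.
With S < K: G < N < M < P < J < Q < H < T < S < K.
With K < F: G < N < M < P < J < Q < H < T < S < K < F.
With F < R: G < N < M < P < J < Q < H < T < S < K < F < R.
So G < R; G is the smaller of the two.

G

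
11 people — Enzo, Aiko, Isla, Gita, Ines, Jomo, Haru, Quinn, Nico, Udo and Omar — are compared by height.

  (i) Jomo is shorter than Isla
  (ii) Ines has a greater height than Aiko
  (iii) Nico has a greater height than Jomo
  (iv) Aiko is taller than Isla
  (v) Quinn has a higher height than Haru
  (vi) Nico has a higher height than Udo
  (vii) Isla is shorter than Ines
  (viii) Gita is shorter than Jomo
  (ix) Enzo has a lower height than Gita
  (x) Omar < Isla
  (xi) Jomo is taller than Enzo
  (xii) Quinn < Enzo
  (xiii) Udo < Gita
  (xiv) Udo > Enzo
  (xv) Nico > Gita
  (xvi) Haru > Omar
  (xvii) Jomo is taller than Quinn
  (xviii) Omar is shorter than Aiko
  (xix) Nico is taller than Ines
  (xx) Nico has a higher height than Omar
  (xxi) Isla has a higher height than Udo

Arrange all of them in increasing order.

Nothing is placed below Omar, so it is least; from there Omar < Haru; Haru < Quinn; Quinn < Enzo; Enzo < Udo; Udo < Gita; Gita < Jomo; Jomo < Isla; Isla < Aiko; Aiko < Ines; Ines < Nico, each given directly.

Omar < Haru < Quinn < Enzo < Udo < Gita < Jomo < Isla < Aiko < Ines < Nico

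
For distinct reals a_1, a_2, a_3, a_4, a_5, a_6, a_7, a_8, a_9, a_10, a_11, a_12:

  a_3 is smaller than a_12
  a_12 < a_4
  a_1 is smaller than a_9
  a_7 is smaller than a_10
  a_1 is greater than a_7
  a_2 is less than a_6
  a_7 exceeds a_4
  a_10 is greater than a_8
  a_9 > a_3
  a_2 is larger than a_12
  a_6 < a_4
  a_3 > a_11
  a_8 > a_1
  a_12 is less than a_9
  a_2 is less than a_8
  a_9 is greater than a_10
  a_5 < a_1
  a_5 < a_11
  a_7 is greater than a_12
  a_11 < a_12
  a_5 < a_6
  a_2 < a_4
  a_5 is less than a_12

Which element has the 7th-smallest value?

a_4

Piecing the relations together gives one ordering: a_5 < a_11 < a_3 < a_12 < a_2 < a_6 < a_4 < a_7 < a_1 < a_8 < a_10 < a_9.
The 7th smallest is a_4.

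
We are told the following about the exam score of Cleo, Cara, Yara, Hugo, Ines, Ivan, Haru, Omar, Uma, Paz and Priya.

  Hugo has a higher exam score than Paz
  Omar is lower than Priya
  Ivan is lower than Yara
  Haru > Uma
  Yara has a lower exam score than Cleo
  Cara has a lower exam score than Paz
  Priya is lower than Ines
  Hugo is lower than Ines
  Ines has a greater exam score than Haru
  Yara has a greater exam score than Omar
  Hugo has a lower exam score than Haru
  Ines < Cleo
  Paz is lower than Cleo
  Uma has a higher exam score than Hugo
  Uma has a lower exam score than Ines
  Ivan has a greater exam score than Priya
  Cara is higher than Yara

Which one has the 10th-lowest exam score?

Piecing the relations together gives one ordering: Omar < Priya < Ivan < Yara < Cara < Paz < Hugo < Uma < Haru < Ines < Cleo.
Counting 10 from the smallest end gives Ines.

Ines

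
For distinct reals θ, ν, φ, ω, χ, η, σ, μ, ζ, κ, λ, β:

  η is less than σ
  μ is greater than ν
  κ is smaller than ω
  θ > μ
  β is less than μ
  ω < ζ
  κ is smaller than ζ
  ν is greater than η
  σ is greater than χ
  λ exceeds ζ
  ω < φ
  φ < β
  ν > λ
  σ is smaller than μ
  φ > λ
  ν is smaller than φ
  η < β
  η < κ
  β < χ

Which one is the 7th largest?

The consecutive relations fix a unique order: η < κ < ω < ζ < λ < ν < φ < β < χ < σ < μ < θ.
The 7th largest is ν.

ν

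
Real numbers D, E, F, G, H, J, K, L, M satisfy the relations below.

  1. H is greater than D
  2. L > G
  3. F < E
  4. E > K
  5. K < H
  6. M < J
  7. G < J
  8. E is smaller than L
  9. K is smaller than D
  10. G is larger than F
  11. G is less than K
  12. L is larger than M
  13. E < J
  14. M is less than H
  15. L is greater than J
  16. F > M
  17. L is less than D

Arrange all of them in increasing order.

M < F < G < K < E < J < L < D < H

Each adjacent pair is fixed by a given relation: M < F; F < G; G < K; K < E; E < J; J < L; L < D; D < H. Chaining them end to end gives the full order.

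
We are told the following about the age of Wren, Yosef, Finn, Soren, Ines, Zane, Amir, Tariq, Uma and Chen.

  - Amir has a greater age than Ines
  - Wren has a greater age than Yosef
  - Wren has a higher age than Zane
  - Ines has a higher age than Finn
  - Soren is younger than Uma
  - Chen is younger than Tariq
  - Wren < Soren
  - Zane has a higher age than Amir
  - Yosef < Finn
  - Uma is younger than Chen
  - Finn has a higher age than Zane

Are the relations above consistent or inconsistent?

Chaining the given relations yields Finn < Ines < Amir < Zane, so Finn < Zane. But one relation states Zane < Finn. These cannot both hold.

inconsistent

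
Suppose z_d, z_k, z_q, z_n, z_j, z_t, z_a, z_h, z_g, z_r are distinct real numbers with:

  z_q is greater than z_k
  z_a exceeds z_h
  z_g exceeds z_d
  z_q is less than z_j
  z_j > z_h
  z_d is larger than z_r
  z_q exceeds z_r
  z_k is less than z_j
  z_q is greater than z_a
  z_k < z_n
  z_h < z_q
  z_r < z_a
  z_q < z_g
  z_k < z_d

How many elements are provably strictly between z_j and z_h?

2

Chaining upward from z_h reaches: z_a, z_q, z_g.
Chaining downward from z_j reaches: z_r, z_k, z_a, z_q.
Strictly between z_h and z_j are those in both lists: z_a, z_q — 2 elements.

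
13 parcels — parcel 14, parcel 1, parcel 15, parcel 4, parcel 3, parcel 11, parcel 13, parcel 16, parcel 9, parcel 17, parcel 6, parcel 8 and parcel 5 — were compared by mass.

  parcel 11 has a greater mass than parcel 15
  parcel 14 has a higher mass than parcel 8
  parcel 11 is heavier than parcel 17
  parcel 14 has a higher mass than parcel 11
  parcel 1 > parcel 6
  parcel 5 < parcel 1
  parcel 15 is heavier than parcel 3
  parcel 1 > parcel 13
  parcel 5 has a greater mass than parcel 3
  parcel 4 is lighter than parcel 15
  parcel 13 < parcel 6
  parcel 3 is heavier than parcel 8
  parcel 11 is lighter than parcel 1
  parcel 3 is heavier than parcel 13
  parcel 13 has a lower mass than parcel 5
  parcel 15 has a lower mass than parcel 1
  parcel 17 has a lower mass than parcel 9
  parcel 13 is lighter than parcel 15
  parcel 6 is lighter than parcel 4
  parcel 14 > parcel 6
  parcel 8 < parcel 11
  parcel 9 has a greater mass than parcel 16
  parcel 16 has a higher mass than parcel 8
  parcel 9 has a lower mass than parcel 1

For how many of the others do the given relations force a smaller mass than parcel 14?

Directly below parcel 14: parcel 8, parcel 6, parcel 11.
One step further: parcel 13, parcel 17, parcel 15 (6 so far).
One step further: parcel 3, parcel 4 (8 so far).
No other element is forced below parcel 14 by the given relations, so the count is 8.

8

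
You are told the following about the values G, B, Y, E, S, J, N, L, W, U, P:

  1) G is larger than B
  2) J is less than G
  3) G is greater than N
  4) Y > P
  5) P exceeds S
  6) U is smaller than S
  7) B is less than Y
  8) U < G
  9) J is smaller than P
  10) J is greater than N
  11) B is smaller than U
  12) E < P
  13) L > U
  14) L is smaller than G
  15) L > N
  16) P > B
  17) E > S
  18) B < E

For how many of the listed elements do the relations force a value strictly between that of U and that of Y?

The relations place U below Y. An element lies strictly between them when it is forced above U and also forced below Y.
Above U: {L, S, E, P, G}. Below Y: {N, J, B, S, E, P}.
Intersection: {S, E, P} — 3.

3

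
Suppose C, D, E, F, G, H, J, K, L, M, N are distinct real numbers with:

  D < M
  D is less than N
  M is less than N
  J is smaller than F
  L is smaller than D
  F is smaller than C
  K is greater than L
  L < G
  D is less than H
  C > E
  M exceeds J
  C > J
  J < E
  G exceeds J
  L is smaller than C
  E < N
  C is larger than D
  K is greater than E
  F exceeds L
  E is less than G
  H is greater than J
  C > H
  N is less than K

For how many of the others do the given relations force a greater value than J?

8

From J the given relations immediately reach E, M, H, F, C, G.
From those, N, K — 8 in total.
Nothing else is reachable above J; 8 in all.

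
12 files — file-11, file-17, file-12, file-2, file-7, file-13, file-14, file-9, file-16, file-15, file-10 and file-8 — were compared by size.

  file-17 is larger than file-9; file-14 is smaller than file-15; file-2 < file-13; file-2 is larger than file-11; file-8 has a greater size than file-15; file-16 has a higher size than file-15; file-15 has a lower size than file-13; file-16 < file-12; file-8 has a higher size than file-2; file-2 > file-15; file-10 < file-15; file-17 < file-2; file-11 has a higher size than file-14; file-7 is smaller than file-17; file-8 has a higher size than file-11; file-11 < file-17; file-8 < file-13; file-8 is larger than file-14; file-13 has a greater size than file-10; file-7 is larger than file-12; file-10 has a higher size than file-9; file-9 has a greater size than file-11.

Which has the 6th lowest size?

The consecutive relations fix a unique order: file-14 < file-11 < file-9 < file-10 < file-15 < file-16 < file-12 < file-7 < file-17 < file-2 < file-8 < file-13.
The 6th smallest is file-16.

file-16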